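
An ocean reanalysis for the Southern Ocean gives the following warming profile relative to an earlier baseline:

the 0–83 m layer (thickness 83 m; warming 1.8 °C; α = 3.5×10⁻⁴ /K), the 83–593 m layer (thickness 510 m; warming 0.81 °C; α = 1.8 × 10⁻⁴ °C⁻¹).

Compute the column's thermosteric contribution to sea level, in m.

Δh ≈ 0.13 m

Layer 1: 83 × 3.5×10⁻⁴ × 1.8 = 0.05229 m
83–593 m: 0.81 × 1.8×10⁻⁴ × 510 = 0.074358 m
Δh = 0.05229 + 0.074358 = 0.126648 m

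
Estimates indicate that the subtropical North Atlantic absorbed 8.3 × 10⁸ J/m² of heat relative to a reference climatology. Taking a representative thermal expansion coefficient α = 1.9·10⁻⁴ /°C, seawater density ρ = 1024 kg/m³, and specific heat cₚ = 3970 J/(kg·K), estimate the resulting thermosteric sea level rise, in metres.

Δh = 0.039 m

Δh = αQ/(ρcₚ) = 1.9×10⁻⁴ × 8.3×10⁸ / (1024 × 3970) ≈ 0.038792 m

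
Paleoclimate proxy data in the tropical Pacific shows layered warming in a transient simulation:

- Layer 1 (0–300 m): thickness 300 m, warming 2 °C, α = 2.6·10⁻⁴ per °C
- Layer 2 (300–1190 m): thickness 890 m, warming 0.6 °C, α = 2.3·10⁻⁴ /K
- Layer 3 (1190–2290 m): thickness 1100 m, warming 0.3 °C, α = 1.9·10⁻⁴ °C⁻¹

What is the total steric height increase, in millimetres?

2.6×10⁻⁴ × 2 × 300 = 0.15600 m
2.3×10⁻⁴ × 0.6 × 890 = 0.12282 m
1190–2290 m: 1.9×10⁻⁴ × 0.3 × 1100 = 0.06270 m
Δh = 0.15600 + 0.12282 + 0.06270 = 0.34152 m

Δh ≈ 342 mm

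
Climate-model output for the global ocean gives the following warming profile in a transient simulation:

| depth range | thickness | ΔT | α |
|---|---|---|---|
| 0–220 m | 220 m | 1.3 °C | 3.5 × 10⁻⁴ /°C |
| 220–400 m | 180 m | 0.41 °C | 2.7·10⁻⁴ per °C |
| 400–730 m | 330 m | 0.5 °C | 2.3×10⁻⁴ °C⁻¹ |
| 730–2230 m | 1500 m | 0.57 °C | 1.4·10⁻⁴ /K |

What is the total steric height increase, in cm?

27.8 cm

0–220 m: 220 × 1.3 × 3.5×10⁻⁴ = 0.10010 m
2.7×10⁻⁴ × 180 × 0.41 = 0.019926 m
Layer 3: 2.3×10⁻⁴ × 330 × 0.5 = 0.03795 m
Layer 4: 1500 × 1.4×10⁻⁴ × 0.57 = 0.11970 m
Δh = 0.10010 + 0.019926 + 0.03795 + 0.11970 = 0.277676 m ≈ 27.8 cm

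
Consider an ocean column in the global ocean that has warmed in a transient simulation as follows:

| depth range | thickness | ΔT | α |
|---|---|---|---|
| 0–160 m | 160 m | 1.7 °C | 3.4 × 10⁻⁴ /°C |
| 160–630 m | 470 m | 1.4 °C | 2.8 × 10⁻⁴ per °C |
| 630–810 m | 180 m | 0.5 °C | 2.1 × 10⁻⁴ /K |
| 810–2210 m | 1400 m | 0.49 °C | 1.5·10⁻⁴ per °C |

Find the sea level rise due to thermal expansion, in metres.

Δh = 0.399 m

1.7 × 3.4×10⁻⁴ × 160 = 0.09248 m
160–630 m: 470 × 1.4 × 2.8×10⁻⁴ = 0.18424 m
180 × 0.5 × 2.1×10⁻⁴ = 0.01890 m
1400 × 1.5×10⁻⁴ × 0.49 = 0.10290 m
Δh = 0.09248 + 0.18424 + 0.01890 + 0.10290 = 0.39852 m ≈ 0.399 m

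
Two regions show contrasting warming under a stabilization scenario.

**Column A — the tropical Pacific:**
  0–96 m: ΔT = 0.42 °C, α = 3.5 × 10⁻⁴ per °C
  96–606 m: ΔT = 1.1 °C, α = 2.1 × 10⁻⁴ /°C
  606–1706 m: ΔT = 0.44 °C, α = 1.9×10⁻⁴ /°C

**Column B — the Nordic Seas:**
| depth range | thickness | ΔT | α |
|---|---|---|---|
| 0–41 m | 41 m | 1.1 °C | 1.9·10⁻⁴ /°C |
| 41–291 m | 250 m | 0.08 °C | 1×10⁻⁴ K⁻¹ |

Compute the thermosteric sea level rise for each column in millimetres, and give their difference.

Δh_A ≈ 224 mm, Δh_B ≈ 10.6 mm; difference ≈ 213 mm

A 0.42 × 3.5×10⁻⁴ × 96 = 0.014112 m
A 2.1×10⁻⁴ × 1.1 × 510 = 0.11781 m
A 606–1706 m: 1100 × 1.9×10⁻⁴ × 0.44 = 0.09196 m
A total: 0.223882 m
B 1.1 × 1.9×10⁻⁴ × 41 = 0.008569 m
B 41–291 m: 0.08 × 250 × 1×10⁻⁴ = 0.00200 m
B total: 0.010569 m
Difference: 0.223882 − 0.010569 = 0.213313 m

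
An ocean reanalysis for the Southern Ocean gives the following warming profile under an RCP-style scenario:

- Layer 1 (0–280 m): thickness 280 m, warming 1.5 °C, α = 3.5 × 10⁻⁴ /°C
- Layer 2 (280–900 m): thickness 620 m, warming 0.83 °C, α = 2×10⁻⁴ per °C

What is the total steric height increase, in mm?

0–280 m: 3.5×10⁻⁴ × 280 × 1.5 = 0.14700 m
280–900 m: 0.83 × 620 × 2×10⁻⁴ = 0.10292 m
Δh = 0.14700 + 0.10292 = 0.24992 m

250 mm of thermosteric rise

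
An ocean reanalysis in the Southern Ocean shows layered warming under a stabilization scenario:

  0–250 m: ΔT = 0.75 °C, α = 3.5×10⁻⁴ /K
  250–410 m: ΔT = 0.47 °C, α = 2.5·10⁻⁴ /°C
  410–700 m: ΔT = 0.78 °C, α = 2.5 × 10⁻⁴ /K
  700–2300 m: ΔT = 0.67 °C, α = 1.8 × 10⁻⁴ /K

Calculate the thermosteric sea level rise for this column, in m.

Layer 1: 0.75 × 250 × 3.5×10⁻⁴ = 0.065625 m
0.47 × 2.5×10⁻⁴ × 160 = 0.01880 m
410–700 m: 290 × 2.5×10⁻⁴ × 0.78 = 0.05655 m
700–2300 m: 1.8×10⁻⁴ × 1600 × 0.67 = 0.19296 m
Δh = 0.065625 + 0.01880 + 0.05655 + 0.19296 = 0.333935 m

Δh ≈ 0.33 m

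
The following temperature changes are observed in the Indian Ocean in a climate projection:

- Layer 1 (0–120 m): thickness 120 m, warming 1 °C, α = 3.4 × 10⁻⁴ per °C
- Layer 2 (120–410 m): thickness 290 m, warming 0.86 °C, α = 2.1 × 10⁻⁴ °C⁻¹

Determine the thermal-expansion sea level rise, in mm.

0–120 m: 1 × 120 × 3.4×10⁻⁴ = 0.04080 m
120–410 m: 290 × 0.86 × 2.1×10⁻⁴ = 0.052374 m
Δh = 0.04080 + 0.052374 = 0.093174 m

93.2 mm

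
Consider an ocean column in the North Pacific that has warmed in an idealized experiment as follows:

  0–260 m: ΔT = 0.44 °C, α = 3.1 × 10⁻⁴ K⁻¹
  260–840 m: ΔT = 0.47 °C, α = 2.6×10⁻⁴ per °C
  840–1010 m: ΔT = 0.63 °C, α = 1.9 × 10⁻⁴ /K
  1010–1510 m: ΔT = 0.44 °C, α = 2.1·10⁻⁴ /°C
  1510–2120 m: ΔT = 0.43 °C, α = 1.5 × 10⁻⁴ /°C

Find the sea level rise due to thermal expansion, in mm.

Δh ≈ 212 mm

Layer 1: 0.44 × 260 × 3.1×10⁻⁴ = 0.035464 m
0.47 × 580 × 2.6×10⁻⁴ = 0.070876 m
Layer 3: 0.63 × 1.9×10⁻⁴ × 170 = 0.020349 m
Layer 4: 0.44 × 500 × 2.1×10⁻⁴ = 0.04620 m
0.43 × 610 × 1.5×10⁻⁴ = 0.039345 m
Δh = 0.035464 + 0.070876 + 0.020349 + 0.04620 + 0.039345 = 0.212234 m ≈ 212 mm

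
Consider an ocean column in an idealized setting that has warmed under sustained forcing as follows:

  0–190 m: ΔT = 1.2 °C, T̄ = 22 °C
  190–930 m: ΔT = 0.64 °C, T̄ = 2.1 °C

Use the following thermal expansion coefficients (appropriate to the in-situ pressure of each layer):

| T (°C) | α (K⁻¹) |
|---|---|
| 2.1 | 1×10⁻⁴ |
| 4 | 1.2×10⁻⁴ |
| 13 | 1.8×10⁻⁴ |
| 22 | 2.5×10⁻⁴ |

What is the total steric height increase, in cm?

Layer 1 at 22 °C → α = 2.5×10⁻⁴ K⁻¹
Layer 2 at 2.1 °C → α = 1×10⁻⁴ K⁻¹
190 × 1.2 × 2.5×10⁻⁴ = 0.05700 m
Layer 2: 740 × 0.64 × 1×10⁻⁴ = 0.04736 m
Δh = 0.05700 + 0.04736 = 0.10436 m ≈ 10 cm

about 10 cm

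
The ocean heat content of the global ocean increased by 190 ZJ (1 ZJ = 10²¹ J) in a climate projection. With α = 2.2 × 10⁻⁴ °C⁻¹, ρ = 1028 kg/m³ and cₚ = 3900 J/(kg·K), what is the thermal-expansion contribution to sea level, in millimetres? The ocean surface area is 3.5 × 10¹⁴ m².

Per unit area: Q = 190×10²¹ / (3.5×10¹⁴) ≈ 5.429×10⁸ J/m²
Δh = αQ/(ρcₚ) = 2.2×10⁻⁴ × 5.429×10⁸ / (1028 × 3900) ≈ 0.029791 m

about 29.8 mm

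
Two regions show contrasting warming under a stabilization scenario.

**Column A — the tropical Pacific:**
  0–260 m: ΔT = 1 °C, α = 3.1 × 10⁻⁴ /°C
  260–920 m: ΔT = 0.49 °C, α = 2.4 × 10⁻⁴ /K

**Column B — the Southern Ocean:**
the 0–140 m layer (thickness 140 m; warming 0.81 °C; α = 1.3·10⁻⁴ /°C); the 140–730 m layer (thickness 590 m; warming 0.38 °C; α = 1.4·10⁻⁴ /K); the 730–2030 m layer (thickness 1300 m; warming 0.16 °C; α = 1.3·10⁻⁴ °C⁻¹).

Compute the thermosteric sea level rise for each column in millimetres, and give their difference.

A 0–260 m: 3.1×10⁻⁴ × 1 × 260 = 0.08060 m
A 260–920 m: 2.4×10⁻⁴ × 660 × 0.49 = 0.077616 m
A total: 0.158216 m
B 0–140 m: 1.3×10⁻⁴ × 0.81 × 140 = 0.014742 m
B 140–730 m: 590 × 1.4×10⁻⁴ × 0.38 = 0.031388 m
B 730–2030 m: 1.3×10⁻⁴ × 1300 × 0.16 = 0.02704 m
B total: 0.07317 m
Difference: 0.158216 − 0.07317 = 0.085046 m

A: 158 mm; B: 73.2 mm; difference 85.0 mm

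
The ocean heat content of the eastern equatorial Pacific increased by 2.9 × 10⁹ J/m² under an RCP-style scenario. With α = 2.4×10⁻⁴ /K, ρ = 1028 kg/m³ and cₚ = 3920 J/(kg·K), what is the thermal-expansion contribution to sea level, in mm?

Δh = αQ/(ρcₚ) = 2.4×10⁻⁴ × 2.9×10⁹ / (1028 × 3920) ≈ 0.17272 m

about 173 mm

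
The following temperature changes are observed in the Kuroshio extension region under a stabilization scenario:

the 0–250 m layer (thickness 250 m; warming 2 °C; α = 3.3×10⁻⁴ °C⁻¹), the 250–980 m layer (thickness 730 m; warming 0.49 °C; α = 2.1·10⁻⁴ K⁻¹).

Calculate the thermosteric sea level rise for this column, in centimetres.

24 cm of thermosteric rise

3.3×10⁻⁴ × 250 × 2 = 0.16500 m
0.49 × 2.1×10⁻⁴ × 730 = 0.075117 m
Δh = 0.16500 + 0.075117 = 0.240117 m ≈ 24 cm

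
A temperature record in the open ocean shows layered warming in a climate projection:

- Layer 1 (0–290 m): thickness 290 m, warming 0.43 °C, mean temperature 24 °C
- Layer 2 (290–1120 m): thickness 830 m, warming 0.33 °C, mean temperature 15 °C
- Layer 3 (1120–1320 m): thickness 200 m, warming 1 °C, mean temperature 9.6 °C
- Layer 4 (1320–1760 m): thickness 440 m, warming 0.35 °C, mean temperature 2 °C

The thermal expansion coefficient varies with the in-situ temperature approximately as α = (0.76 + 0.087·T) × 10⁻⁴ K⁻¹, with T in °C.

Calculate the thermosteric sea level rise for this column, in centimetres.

13.8 cm

Layer 1: α = (0.76 + 0.087×24)×10⁻⁴ = 2.848×10⁻⁴ K⁻¹
Layer 2: α = (0.76 + 0.087×15)×10⁻⁴ = 2.065×10⁻⁴ K⁻¹
Layer 3: α = (0.76 + 0.087×9.6)×10⁻⁴ = 1.5952×10⁻⁴ K⁻¹
Layer 4: α = (0.76 + 0.087×2)×10⁻⁴ = 0.934×10⁻⁴ K⁻¹
2.848×10⁻⁴ × 0.43 × 290 = 0.03551456 m
2.065×10⁻⁴ × 0.33 × 830 = 0.05656035 m
Layer 3: 1.5952×10⁻⁴ × 200 × 1 = 0.031904 m
0.35 × 0.934×10⁻⁴ × 440 = 0.0143836 m
Δh = 0.03551456 + 0.05656035 + 0.031904 + 0.0143836 = 0.13836251 m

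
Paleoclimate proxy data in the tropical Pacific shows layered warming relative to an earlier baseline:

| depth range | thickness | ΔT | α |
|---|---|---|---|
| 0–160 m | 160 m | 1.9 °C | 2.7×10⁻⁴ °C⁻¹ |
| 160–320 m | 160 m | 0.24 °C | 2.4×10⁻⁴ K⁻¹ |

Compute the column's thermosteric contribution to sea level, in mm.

91.3 mm of thermosteric rise

2.7×10⁻⁴ × 1.9 × 160 = 0.08208 m
2.4×10⁻⁴ × 0.24 × 160 = 0.009216 m
Δh = 0.08208 + 0.009216 = 0.091296 m ≈ 91.3 mm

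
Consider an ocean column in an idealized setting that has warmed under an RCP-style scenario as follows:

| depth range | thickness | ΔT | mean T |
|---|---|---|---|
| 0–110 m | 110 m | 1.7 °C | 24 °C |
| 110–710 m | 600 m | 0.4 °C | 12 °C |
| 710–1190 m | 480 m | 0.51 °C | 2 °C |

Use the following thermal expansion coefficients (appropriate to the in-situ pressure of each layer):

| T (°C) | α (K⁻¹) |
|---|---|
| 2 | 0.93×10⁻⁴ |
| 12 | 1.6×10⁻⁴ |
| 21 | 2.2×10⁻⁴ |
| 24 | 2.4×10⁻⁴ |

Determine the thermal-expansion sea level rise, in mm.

Layer 1 at 24 °C → α = 2.4×10⁻⁴ K⁻¹
Layer 2 at 12 °C → α = 1.6×10⁻⁴ K⁻¹
Layer 3 at 2 °C → α = 0.93×10⁻⁴ K⁻¹
0–110 m: 110 × 1.7 × 2.4×10⁻⁴ = 0.04488 m
110–710 m: 0.4 × 600 × 1.6×10⁻⁴ = 0.03840 m
0.51 × 480 × 0.93×10⁻⁴ = 0.0227664 m
Δh = 0.04488 + 0.03840 + 0.0227664 = 0.1060464 m

110 mm of thermosteric rise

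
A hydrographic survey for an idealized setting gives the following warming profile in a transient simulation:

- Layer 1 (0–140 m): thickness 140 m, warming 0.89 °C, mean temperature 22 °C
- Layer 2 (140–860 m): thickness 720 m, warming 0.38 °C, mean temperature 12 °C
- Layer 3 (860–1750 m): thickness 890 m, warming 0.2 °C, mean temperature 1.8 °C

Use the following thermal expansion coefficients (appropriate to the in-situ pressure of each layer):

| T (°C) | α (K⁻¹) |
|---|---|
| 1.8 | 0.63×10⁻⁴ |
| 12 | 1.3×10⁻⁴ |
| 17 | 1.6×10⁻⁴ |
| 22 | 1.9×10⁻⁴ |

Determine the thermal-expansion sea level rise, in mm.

70.5 mm

Layer 1 at 22 °C → α = 1.9×10⁻⁴ K⁻¹
Layer 2 at 12 °C → α = 1.3×10⁻⁴ K⁻¹
Layer 3 at 1.8 °C → α = 0.63×10⁻⁴ K⁻¹
0–140 m: 0.89 × 1.9×10⁻⁴ × 140 = 0.023674 m
140–860 m: 720 × 0.38 × 1.3×10⁻⁴ = 0.035568 m
860–1750 m: 0.2 × 0.63×10⁻⁴ × 890 = 0.011214 m
Δh = 0.023674 + 0.035568 + 0.011214 = 0.070456 m ≈ 70.5 mm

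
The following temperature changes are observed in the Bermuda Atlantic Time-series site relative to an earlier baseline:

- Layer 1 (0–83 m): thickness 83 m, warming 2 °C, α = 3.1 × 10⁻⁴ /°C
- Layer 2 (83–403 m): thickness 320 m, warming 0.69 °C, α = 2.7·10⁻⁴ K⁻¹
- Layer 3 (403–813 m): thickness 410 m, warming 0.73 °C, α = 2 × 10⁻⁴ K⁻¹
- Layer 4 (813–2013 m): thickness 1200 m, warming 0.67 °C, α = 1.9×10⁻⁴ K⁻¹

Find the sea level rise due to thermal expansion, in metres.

0.32 m of thermosteric rise

83 × 3.1×10⁻⁴ × 2 = 0.05146 m
0.69 × 320 × 2.7×10⁻⁴ = 0.059616 m
Layer 3: 2×10⁻⁴ × 0.73 × 410 = 0.05986 m
Layer 4: 0.67 × 1.9×10⁻⁴ × 1200 = 0.15276 m
Δh = 0.05146 + 0.059616 + 0.05986 + 0.15276 = 0.323696 m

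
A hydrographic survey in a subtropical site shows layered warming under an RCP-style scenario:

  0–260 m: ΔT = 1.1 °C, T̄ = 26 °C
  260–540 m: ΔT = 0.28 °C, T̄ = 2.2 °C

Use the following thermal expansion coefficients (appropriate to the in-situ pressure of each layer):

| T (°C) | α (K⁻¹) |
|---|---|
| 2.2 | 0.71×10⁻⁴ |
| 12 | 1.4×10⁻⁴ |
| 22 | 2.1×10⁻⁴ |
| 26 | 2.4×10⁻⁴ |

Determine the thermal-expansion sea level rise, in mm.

Layer 1 at 26 °C → α = 2.4×10⁻⁴ K⁻¹
Layer 2 at 2.2 °C → α = 0.71×10⁻⁴ K⁻¹
260 × 2.4×10⁻⁴ × 1.1 = 0.06864 m
Layer 2: 280 × 0.71×10⁻⁴ × 0.28 = 0.0055664 m
Δh = 0.06864 + 0.0055664 = 0.0742064 m ≈ 74.2 mm

Δh = 74.2 mm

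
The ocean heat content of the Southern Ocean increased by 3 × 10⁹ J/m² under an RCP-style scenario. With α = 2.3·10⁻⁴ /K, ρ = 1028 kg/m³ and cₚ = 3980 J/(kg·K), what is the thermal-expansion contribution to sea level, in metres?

about 0.169 m

Δh = αQ/(ρcₚ) = 2.3×10⁻⁴ × 3×10⁹ / (1028 × 3980) ≈ 0.16864 m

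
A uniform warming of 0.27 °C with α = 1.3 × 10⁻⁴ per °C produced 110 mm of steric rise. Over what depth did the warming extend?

3100 m

H = Δh/(αΔT) = 0.11 / (1.3×10⁻⁴ × 0.27) ≈ 3134 m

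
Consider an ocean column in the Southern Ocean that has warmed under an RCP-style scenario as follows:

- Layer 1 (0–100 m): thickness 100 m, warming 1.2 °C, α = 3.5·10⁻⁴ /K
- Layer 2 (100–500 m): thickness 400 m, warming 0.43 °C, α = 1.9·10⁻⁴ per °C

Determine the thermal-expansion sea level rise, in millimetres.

about 75 mm

0–100 m: 1.2 × 100 × 3.5×10⁻⁴ = 0.04200 m
100–500 m: 1.9×10⁻⁴ × 400 × 0.43 = 0.03268 m
Δh = 0.04200 + 0.03268 = 0.07468 m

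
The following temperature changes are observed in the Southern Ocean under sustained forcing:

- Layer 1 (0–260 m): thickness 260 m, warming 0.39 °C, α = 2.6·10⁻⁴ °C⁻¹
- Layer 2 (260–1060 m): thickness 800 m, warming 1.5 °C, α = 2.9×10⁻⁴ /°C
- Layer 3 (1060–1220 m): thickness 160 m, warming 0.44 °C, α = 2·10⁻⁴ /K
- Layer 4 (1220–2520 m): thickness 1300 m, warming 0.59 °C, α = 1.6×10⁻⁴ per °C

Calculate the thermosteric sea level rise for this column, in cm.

0.39 × 260 × 2.6×10⁻⁴ = 0.026364 m
260–1060 m: 800 × 1.5 × 2.9×10⁻⁴ = 0.34800 m
1060–1220 m: 160 × 0.44 × 2×10⁻⁴ = 0.01408 m
1300 × 0.59 × 1.6×10⁻⁴ = 0.12272 m
Δh = 0.026364 + 0.34800 + 0.01408 + 0.12272 = 0.511164 m

51.1 cm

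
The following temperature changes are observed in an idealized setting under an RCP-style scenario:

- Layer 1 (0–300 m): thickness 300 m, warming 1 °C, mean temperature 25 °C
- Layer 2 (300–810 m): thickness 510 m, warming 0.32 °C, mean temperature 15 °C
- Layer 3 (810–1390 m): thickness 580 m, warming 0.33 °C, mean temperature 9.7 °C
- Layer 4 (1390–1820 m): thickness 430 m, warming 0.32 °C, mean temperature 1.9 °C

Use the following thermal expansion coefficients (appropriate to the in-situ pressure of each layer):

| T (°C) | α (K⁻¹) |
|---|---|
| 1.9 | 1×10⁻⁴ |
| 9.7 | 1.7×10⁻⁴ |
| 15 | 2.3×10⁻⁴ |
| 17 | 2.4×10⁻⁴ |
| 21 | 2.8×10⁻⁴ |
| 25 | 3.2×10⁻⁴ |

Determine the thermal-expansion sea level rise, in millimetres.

Layer 1 at 25 °C → α = 3.2×10⁻⁴ K⁻¹
Layer 2 at 15 °C → α = 2.3×10⁻⁴ K⁻¹
Layer 3 at 9.7 °C → α = 1.7×10⁻⁴ K⁻¹
Layer 4 at 1.9 °C → α = 1×10⁻⁴ K⁻¹
Layer 1: 300 × 1 × 3.2×10⁻⁴ = 0.09600 m
Layer 2: 0.32 × 510 × 2.3×10⁻⁴ = 0.037536 m
810–1390 m: 580 × 1.7×10⁻⁴ × 0.33 = 0.032538 m
Layer 4: 1×10⁻⁴ × 430 × 0.32 = 0.01376 m
Δh = 0.09600 + 0.037536 + 0.032538 + 0.01376 = 0.179834 m

about 180 mm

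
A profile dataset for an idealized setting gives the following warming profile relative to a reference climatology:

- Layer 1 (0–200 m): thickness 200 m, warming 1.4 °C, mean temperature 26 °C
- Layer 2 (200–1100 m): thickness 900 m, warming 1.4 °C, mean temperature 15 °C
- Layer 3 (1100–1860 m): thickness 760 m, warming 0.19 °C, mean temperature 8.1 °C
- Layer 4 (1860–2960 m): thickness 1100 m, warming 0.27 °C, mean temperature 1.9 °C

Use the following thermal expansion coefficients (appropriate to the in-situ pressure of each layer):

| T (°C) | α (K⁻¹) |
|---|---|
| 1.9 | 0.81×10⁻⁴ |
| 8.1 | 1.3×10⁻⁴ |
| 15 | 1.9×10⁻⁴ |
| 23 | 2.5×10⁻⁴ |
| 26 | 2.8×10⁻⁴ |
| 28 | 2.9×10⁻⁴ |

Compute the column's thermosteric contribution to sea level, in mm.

Δh = 361 mm

Layer 1 at 26 °C → α = 2.8×10⁻⁴ K⁻¹
Layer 2 at 15 °C → α = 1.9×10⁻⁴ K⁻¹
Layer 3 at 8.1 °C → α = 1.3×10⁻⁴ K⁻¹
Layer 4 at 1.9 °C → α = 0.81×10⁻⁴ K⁻¹
0–200 m: 200 × 1.4 × 2.8×10⁻⁴ = 0.07840 m
Layer 2: 1.4 × 1.9×10⁻⁴ × 900 = 0.23940 m
Layer 3: 760 × 1.3×10⁻⁴ × 0.19 = 0.018772 m
1860–2960 m: 0.81×10⁻⁴ × 0.27 × 1100 = 0.024057 m
Δh = 0.07840 + 0.23940 + 0.018772 + 0.024057 = 0.360629 m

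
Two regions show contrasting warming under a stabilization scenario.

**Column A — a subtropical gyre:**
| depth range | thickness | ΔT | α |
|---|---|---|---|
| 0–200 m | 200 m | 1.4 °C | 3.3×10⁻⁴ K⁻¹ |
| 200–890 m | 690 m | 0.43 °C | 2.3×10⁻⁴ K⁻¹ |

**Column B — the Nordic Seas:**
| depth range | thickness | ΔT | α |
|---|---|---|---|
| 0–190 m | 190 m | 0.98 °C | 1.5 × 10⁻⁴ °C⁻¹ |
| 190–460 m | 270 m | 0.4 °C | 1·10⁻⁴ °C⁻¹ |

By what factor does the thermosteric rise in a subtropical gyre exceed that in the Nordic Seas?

A Layer 1: 3.3×10⁻⁴ × 1.4 × 200 = 0.09240 m
A 200–890 m: 690 × 2.3×10⁻⁴ × 0.43 = 0.068241 m
A total: 0.160641 m
B Layer 1: 0.98 × 1.5×10⁻⁴ × 190 = 0.02793 m
B Layer 2: 1×10⁻⁴ × 0.4 × 270 = 0.01080 m
B total: 0.03873 m
Ratio: 0.160641 / 0.03873 ≈ 4.148

≈ 4.1×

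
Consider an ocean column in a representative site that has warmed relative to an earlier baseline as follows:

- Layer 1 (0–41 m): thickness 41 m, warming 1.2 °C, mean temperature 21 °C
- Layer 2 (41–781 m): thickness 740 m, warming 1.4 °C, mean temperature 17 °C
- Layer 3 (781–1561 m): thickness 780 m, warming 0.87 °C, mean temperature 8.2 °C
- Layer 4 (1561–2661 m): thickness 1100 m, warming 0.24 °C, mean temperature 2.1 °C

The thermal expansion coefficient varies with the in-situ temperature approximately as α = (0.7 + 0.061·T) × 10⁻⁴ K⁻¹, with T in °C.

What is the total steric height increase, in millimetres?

Layer 1: α = (0.7 + 0.061×21)×10⁻⁴ = 1.981×10⁻⁴ K⁻¹
Layer 2: α = (0.7 + 0.061×17)×10⁻⁴ = 1.737×10⁻⁴ K⁻¹
Layer 3: α = (0.7 + 0.061×8.2)×10⁻⁴ = 1.2002×10⁻⁴ K⁻¹
Layer 4: α = (0.7 + 0.061×2.1)×10⁻⁴ = 0.8281×10⁻⁴ K⁻¹
41 × 1.981×10⁻⁴ × 1.2 = 0.00974652 m
1.4 × 740 × 1.737×10⁻⁴ = 0.1799532 m
1.2002×10⁻⁴ × 780 × 0.87 = 0.081445572 m
0.24 × 1100 × 0.8281×10⁻⁴ = 0.02186184 m
Δh = 0.00974652 + 0.1799532 + 0.081445572 + 0.02186184 = 0.293007132 m

Δh = 290 mm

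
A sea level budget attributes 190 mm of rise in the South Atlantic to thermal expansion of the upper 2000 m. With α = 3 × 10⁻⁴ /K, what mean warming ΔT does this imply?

ΔT = Δh/(αH) = 0.19 / (3×10⁻⁴ × 2000) ≈ 0.3167 K

about 0.317 K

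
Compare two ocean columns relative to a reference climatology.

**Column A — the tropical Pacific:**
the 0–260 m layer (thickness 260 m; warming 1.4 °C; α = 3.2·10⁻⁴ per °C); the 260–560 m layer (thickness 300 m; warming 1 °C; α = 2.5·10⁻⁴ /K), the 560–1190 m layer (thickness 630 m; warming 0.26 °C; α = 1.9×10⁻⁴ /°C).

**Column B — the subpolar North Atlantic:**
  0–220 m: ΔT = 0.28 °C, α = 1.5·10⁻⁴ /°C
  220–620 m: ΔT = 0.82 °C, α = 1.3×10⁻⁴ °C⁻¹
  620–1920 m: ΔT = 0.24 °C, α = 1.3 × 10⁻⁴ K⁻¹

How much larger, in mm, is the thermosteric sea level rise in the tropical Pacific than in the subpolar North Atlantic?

A Layer 1: 260 × 3.2×10⁻⁴ × 1.4 = 0.11648 m
A 260–560 m: 300 × 2.5×10⁻⁴ × 1 = 0.07500 m
A Layer 3: 0.26 × 630 × 1.9×10⁻⁴ = 0.031122 m
A total: 0.222602 m
B 0–220 m: 1.5×10⁻⁴ × 0.28 × 220 = 0.00924 m
B Layer 2: 0.82 × 1.3×10⁻⁴ × 400 = 0.04264 m
B 620–1920 m: 1.3×10⁻⁴ × 1300 × 0.24 = 0.04056 m
B total: 0.09244 m
Difference: 0.222602 − 0.09244 = 0.130162 m

130 mm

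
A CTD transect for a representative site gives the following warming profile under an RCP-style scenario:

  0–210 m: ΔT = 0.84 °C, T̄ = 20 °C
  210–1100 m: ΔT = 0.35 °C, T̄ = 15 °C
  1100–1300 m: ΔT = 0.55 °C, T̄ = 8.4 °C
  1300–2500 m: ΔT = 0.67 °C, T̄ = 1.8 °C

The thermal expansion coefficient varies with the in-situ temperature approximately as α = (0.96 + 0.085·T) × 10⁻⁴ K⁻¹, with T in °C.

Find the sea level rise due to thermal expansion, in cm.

Δh = 22.4 cm

Layer 1: α = (0.96 + 0.085×20)×10⁻⁴ = 2.66×10⁻⁴ K⁻¹
Layer 2: α = (0.96 + 0.085×15)×10⁻⁴ = 2.235×10⁻⁴ K⁻¹
Layer 3: α = (0.96 + 0.085×8.4)×10⁻⁴ = 1.674×10⁻⁴ K⁻¹
Layer 4: α = (0.96 + 0.085×1.8)×10⁻⁴ = 1.113×10⁻⁴ K⁻¹
Layer 1: 0.84 × 2.66×10⁻⁴ × 210 = 0.0469224 m
210–1100 m: 0.35 × 890 × 2.235×10⁻⁴ = 0.06962025 m
1100–1300 m: 200 × 1.674×10⁻⁴ × 0.55 = 0.018414 m
1300–2500 m: 0.67 × 1200 × 1.113×10⁻⁴ = 0.0894852 m
Δh = 0.0469224 + 0.06962025 + 0.018414 + 0.0894852 = 0.22444185 m ≈ 22.4 cm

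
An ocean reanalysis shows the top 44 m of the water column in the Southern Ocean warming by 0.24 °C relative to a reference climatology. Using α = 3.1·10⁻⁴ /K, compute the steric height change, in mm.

3.3 mm

Δh = αΔT·H = 3.1×10⁻⁴ × 0.24 × 44 = 0.0032736 m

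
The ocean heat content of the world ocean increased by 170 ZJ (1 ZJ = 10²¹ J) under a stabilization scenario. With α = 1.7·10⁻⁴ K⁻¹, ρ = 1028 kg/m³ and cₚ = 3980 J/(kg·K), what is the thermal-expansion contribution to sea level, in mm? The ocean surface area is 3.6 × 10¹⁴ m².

Δh ≈ 20 mm

Per unit area: Q = 170×10²¹ / (3.6×10¹⁴) ≈ 4.722×10⁸ J/m²
Δh = αQ/(ρcₚ) = 1.7×10⁻⁴ × 4.722×10⁸ / (1028 × 3980) ≈ 0.01962 m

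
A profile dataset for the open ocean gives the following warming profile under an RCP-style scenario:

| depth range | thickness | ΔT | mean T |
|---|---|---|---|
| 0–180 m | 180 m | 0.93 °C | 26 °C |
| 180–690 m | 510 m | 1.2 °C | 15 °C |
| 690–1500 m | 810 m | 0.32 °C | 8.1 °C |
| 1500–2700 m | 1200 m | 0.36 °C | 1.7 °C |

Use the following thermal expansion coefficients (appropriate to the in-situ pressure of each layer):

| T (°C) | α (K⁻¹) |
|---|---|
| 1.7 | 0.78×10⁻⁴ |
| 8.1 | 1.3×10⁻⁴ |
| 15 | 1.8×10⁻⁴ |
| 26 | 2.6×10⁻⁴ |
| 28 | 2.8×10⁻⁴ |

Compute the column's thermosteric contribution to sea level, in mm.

Δh ≈ 221 mm

Layer 1 at 26 °C → α = 2.6×10⁻⁴ K⁻¹
Layer 2 at 15 °C → α = 1.8×10⁻⁴ K⁻¹
Layer 3 at 8.1 °C → α = 1.3×10⁻⁴ K⁻¹
Layer 4 at 1.7 °C → α = 0.78×10⁻⁴ K⁻¹
Layer 1: 0.93 × 2.6×10⁻⁴ × 180 = 0.043524 m
Layer 2: 1.2 × 1.8×10⁻⁴ × 510 = 0.11016 m
1.3×10⁻⁴ × 810 × 0.32 = 0.033696 m
Layer 4: 0.78×10⁻⁴ × 0.36 × 1200 = 0.033696 m
Δh = 0.043524 + 0.11016 + 0.033696 + 0.033696 = 0.221076 m ≈ 221 mm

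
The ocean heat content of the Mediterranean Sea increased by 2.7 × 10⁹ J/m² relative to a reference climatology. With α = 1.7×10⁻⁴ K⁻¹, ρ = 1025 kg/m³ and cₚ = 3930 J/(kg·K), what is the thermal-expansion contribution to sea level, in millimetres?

about 114 mm

Δh = αQ/(ρcₚ) = 1.7×10⁻⁴ × 2.7×10⁹ / (1025 × 3930) ≈ 0.11395 m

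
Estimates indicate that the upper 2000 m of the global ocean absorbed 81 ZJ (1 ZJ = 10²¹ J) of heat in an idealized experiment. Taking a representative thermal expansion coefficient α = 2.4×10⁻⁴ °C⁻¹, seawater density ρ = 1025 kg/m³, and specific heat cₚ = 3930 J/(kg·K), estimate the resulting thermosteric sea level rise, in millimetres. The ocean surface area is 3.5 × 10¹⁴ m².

Per unit area: Q = 81×10²¹ / (3.5×10¹⁴) ≈ 2.314×10⁸ J/m²
Δh = αQ/(ρcₚ) = 2.4×10⁻⁴ × 2.314×10⁸ / (1025 × 3930) ≈ 0.013787 m

Δh = 13.8 mm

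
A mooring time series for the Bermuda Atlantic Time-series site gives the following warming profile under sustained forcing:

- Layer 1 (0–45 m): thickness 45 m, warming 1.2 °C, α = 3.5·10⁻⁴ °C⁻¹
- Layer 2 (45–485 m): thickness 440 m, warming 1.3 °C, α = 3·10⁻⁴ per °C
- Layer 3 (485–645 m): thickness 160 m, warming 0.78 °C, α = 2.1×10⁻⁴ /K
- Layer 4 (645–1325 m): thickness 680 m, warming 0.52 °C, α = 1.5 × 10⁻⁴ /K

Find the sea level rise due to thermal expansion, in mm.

0–45 m: 45 × 3.5×10⁻⁴ × 1.2 = 0.01890 m
45–485 m: 440 × 1.3 × 3×10⁻⁴ = 0.17160 m
0.78 × 2.1×10⁻⁴ × 160 = 0.026208 m
Layer 4: 680 × 1.5×10⁻⁴ × 0.52 = 0.05304 m
Δh = 0.01890 + 0.17160 + 0.026208 + 0.05304 = 0.269748 m ≈ 270 mm

about 270 mm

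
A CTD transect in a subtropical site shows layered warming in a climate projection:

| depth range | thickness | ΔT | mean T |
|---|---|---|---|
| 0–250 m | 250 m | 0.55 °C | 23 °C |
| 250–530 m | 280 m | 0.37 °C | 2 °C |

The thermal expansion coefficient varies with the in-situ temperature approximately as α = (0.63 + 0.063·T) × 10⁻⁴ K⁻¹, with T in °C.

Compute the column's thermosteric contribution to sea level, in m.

Δh ≈ 0.0364 m

Layer 1: α = (0.63 + 0.063×23)×10⁻⁴ = 2.079×10⁻⁴ K⁻¹
Layer 2: α = (0.63 + 0.063×2)×10⁻⁴ = 0.756×10⁻⁴ K⁻¹
Layer 1: 2.079×10⁻⁴ × 250 × 0.55 = 0.02858625 m
250–530 m: 0.756×10⁻⁴ × 280 × 0.37 = 0.00783216 m
Δh = 0.02858625 + 0.00783216 = 0.03641841 m ≈ 0.0364 m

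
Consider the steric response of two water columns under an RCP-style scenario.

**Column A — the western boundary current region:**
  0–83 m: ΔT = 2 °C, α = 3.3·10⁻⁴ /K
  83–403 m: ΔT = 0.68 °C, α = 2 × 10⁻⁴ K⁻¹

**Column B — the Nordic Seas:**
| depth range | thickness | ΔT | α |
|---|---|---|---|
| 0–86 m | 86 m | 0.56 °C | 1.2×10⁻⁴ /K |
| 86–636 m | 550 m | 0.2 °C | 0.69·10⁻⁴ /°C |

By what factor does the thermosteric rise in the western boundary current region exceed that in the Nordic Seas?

a factor of 7.4

A Layer 1: 3.3×10⁻⁴ × 83 × 2 = 0.05478 m
A 0.68 × 320 × 2×10⁻⁴ = 0.04352 m
A total: 0.09830 m
B Layer 1: 86 × 0.56 × 1.2×10⁻⁴ = 0.0057792 m
B 86–636 m: 0.69×10⁻⁴ × 550 × 0.2 = 0.00759 m
B total: 0.0133692 m
Ratio: 0.09830 / 0.0133692 ≈ 7.353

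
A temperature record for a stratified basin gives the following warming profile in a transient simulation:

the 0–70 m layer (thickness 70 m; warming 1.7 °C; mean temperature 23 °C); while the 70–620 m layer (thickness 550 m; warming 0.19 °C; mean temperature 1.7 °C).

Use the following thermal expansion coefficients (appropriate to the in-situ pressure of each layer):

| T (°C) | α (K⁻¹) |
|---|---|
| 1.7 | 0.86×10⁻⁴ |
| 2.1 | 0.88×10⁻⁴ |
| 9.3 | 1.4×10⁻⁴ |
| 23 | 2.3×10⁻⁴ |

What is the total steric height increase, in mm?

Layer 1 at 23 °C → α = 2.3×10⁻⁴ K⁻¹
Layer 2 at 1.7 °C → α = 0.86×10⁻⁴ K⁻¹
0–70 m: 70 × 2.3×10⁻⁴ × 1.7 = 0.02737 m
0.86×10⁻⁴ × 550 × 0.19 = 0.008987 m
Δh = 0.02737 + 0.008987 = 0.036357 m ≈ 36.4 mm

Δh ≈ 36.4 mm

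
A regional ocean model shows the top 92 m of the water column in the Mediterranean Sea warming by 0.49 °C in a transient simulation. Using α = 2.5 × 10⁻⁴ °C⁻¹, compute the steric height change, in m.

Δh = αΔT·H = 2.5×10⁻⁴ × 0.49 × 92 = 0.01127 m

0.0113 m of thermosteric rise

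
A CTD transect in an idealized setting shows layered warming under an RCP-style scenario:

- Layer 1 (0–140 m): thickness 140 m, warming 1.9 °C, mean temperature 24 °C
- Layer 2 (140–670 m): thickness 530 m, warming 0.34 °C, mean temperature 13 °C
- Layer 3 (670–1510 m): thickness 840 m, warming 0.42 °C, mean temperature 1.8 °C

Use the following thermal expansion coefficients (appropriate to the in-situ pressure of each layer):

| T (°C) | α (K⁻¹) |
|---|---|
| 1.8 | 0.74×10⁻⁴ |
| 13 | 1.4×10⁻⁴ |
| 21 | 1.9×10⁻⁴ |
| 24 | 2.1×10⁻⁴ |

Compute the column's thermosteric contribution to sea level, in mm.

110 mm of thermosteric rise

Layer 1 at 24 °C → α = 2.1×10⁻⁴ K⁻¹
Layer 2 at 13 °C → α = 1.4×10⁻⁴ K⁻¹
Layer 3 at 1.8 °C → α = 0.74×10⁻⁴ K⁻¹
Layer 1: 2.1×10⁻⁴ × 140 × 1.9 = 0.05586 m
140–670 m: 0.34 × 530 × 1.4×10⁻⁴ = 0.025228 m
670–1510 m: 0.74×10⁻⁴ × 840 × 0.42 = 0.0261072 m
Δh = 0.05586 + 0.025228 + 0.0261072 = 0.1071952 m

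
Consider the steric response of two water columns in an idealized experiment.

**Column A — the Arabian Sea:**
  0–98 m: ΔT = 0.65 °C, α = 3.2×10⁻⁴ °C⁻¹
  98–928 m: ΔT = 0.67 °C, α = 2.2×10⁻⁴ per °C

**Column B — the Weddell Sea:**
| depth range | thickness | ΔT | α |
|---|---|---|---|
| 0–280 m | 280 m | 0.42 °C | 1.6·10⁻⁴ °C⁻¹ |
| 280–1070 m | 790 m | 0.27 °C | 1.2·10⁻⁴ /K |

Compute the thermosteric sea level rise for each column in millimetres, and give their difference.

A 0.65 × 98 × 3.2×10⁻⁴ = 0.020384 m
A 98–928 m: 0.67 × 830 × 2.2×10⁻⁴ = 0.122342 m
A total: 0.142726 m
B 0–280 m: 0.42 × 1.6×10⁻⁴ × 280 = 0.018816 m
B 280–1070 m: 1.2×10⁻⁴ × 0.27 × 790 = 0.025596 m
B total: 0.044412 m
Difference: 0.142726 − 0.044412 = 0.098314 m

A: 143 mm; B: 44.4 mm; difference 98.3 mm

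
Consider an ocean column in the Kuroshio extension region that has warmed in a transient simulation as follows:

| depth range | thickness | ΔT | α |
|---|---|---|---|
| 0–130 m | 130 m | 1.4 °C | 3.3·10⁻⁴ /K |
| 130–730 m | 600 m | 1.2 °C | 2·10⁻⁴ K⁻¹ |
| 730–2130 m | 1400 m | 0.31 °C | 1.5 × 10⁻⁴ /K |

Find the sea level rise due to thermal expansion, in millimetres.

130 × 3.3×10⁻⁴ × 1.4 = 0.06006 m
600 × 1.2 × 2×10⁻⁴ = 0.14400 m
1400 × 0.31 × 1.5×10⁻⁴ = 0.06510 m
Δh = 0.06006 + 0.14400 + 0.06510 = 0.26916 m

269 mm of thermosteric rise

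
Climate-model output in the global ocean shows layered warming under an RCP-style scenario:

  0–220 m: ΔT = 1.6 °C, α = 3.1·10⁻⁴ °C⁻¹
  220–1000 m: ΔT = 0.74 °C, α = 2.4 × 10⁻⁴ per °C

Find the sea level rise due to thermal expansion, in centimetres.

0–220 m: 3.1×10⁻⁴ × 220 × 1.6 = 0.10912 m
780 × 0.74 × 2.4×10⁻⁴ = 0.138528 m
Δh = 0.10912 + 0.138528 = 0.247648 m

24.8 cm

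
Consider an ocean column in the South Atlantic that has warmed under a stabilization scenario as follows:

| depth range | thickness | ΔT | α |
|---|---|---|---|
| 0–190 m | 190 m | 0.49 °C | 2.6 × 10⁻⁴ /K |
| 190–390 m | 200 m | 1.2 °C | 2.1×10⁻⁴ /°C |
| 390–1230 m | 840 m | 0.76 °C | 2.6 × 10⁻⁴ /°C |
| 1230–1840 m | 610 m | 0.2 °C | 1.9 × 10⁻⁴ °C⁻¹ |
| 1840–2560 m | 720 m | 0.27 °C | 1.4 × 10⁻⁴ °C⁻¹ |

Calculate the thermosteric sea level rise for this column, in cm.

about 29.1 cm

190 × 2.6×10⁻⁴ × 0.49 = 0.024206 m
200 × 2.1×10⁻⁴ × 1.2 = 0.05040 m
390–1230 m: 840 × 0.76 × 2.6×10⁻⁴ = 0.165984 m
1.9×10⁻⁴ × 0.2 × 610 = 0.02318 m
1840–2560 m: 1.4×10⁻⁴ × 720 × 0.27 = 0.027216 m
Δh = 0.024206 + 0.05040 + 0.165984 + 0.02318 + 0.027216 = 0.290986 m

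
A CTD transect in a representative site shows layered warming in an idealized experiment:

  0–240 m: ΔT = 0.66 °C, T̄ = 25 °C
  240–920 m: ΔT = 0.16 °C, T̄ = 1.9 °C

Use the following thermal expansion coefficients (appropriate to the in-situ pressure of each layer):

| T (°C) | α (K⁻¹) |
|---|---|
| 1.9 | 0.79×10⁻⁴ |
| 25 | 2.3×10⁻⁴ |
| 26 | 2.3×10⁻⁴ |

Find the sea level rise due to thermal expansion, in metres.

about 0.0450 m

Layer 1 at 25 °C → α = 2.3×10⁻⁴ K⁻¹
Layer 2 at 1.9 °C → α = 0.79×10⁻⁴ K⁻¹
0–240 m: 0.66 × 240 × 2.3×10⁻⁴ = 0.036432 m
240–920 m: 0.16 × 0.79×10⁻⁴ × 680 = 0.0085952 m
Δh = 0.036432 + 0.0085952 = 0.0450272 m ≈ 0.0450 m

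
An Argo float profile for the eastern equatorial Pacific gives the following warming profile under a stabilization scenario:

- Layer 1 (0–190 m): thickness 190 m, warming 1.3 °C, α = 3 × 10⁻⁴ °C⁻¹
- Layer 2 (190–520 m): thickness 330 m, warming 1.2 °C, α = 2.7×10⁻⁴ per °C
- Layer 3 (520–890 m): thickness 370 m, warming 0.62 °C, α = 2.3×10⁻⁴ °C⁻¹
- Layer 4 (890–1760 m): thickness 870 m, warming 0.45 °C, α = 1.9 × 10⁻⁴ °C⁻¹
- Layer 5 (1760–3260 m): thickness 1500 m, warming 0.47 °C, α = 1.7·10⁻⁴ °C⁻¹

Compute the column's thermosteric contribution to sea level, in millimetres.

0–190 m: 190 × 1.3 × 3×10⁻⁴ = 0.07410 m
190–520 m: 1.2 × 2.7×10⁻⁴ × 330 = 0.10692 m
370 × 0.62 × 2.3×10⁻⁴ = 0.052762 m
Layer 4: 870 × 0.45 × 1.9×10⁻⁴ = 0.074385 m
1760–3260 m: 1.7×10⁻⁴ × 1500 × 0.47 = 0.11985 m
Δh = 0.07410 + 0.10692 + 0.052762 + 0.074385 + 0.11985 = 0.428017 m ≈ 430 mm

430 mm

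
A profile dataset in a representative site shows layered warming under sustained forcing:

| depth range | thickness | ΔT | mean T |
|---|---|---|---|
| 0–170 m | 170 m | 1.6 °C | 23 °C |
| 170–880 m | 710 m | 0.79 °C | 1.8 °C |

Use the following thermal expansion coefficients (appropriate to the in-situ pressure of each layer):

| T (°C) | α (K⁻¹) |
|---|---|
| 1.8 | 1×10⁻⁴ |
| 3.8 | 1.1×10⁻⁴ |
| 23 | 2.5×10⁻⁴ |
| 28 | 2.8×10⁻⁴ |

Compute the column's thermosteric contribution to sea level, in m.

Layer 1 at 23 °C → α = 2.5×10⁻⁴ K⁻¹
Layer 2 at 1.8 °C → α = 1×10⁻⁴ K⁻¹
Layer 1: 2.5×10⁻⁴ × 1.6 × 170 = 0.06800 m
0.79 × 710 × 1×10⁻⁴ = 0.05609 m
Δh = 0.06800 + 0.05609 = 0.12409 m

0.124 m of thermosteric rise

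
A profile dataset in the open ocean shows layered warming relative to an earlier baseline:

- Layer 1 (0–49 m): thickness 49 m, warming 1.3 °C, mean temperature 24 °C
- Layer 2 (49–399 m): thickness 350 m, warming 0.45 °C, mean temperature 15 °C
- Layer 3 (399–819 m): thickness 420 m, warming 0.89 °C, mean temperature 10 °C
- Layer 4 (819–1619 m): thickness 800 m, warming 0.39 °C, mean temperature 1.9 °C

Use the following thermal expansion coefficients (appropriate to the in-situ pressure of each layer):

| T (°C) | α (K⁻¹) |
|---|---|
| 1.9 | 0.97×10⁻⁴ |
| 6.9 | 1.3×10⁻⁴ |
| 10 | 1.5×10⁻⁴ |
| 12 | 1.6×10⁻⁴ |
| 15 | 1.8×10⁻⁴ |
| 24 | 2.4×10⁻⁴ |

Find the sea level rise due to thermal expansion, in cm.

Layer 1 at 24 °C → α = 2.4×10⁻⁴ K⁻¹
Layer 2 at 15 °C → α = 1.8×10⁻⁴ K⁻¹
Layer 3 at 10 °C → α = 1.5×10⁻⁴ K⁻¹
Layer 4 at 1.9 °C → α = 0.97×10⁻⁴ K⁻¹
Layer 1: 2.4×10⁻⁴ × 1.3 × 49 = 0.015288 m
1.8×10⁻⁴ × 350 × 0.45 = 0.02835 m
Layer 3: 0.89 × 420 × 1.5×10⁻⁴ = 0.05607 m
800 × 0.97×10⁻⁴ × 0.39 = 0.030264 m
Δh = 0.015288 + 0.02835 + 0.05607 + 0.030264 = 0.129972 m

about 13.0 cm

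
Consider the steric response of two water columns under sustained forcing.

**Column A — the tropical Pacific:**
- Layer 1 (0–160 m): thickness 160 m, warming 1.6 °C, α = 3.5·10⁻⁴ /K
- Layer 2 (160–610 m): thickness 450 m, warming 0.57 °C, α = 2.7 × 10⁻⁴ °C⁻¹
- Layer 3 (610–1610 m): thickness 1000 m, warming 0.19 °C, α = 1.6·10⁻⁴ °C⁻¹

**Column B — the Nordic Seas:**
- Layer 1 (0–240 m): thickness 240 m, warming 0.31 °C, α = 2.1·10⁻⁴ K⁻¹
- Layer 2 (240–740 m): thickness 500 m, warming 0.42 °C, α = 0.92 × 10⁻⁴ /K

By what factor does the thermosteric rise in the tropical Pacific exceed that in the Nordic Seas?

a factor of 5.4

A 0–160 m: 3.5×10⁻⁴ × 160 × 1.6 = 0.08960 m
A Layer 2: 450 × 2.7×10⁻⁴ × 0.57 = 0.069255 m
A 610–1610 m: 0.19 × 1.6×10⁻⁴ × 1000 = 0.03040 m
A total: 0.189255 m
B Layer 1: 0.31 × 2.1×10⁻⁴ × 240 = 0.015624 m
B 0.42 × 0.92×10⁻⁴ × 500 = 0.01932 m
B total: 0.034944 m
Ratio: 0.189255 / 0.034944 ≈ 5.416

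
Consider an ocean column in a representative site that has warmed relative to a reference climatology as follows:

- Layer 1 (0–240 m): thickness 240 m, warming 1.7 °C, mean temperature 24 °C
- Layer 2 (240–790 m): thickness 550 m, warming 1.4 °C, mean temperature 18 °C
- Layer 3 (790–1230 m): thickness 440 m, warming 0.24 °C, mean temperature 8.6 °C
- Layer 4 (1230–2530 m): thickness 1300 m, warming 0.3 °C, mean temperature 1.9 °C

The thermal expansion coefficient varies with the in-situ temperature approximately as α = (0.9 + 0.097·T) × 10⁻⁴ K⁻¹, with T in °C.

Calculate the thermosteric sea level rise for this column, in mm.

400 mm of thermosteric rise

Layer 1: α = (0.9 + 0.097×24)×10⁻⁴ = 3.228×10⁻⁴ K⁻¹
Layer 2: α = (0.9 + 0.097×18)×10⁻⁴ = 2.646×10⁻⁴ K⁻¹
Layer 3: α = (0.9 + 0.097×8.6)×10⁻⁴ = 1.7342×10⁻⁴ K⁻¹
Layer 4: α = (0.9 + 0.097×1.9)×10⁻⁴ = 1.0843×10⁻⁴ K⁻¹
3.228×10⁻⁴ × 1.7 × 240 = 0.1317024 m
1.4 × 550 × 2.646×10⁻⁴ = 0.203742 m
790–1230 m: 1.7342×10⁻⁴ × 0.24 × 440 = 0.018313152 m
Layer 4: 0.3 × 1300 × 1.0843×10⁻⁴ = 0.0422877 m
Δh = 0.1317024 + 0.203742 + 0.018313152 + 0.0422877 = 0.396045252 m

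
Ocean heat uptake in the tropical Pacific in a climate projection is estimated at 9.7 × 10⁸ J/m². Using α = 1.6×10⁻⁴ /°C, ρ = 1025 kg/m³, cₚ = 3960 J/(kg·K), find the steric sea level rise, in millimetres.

Δh = 38.2 mm

Δh = αQ/(ρcₚ) = 1.6×10⁻⁴ × 9.7×10⁸ / (1025 × 3960) ≈ 0.038236 m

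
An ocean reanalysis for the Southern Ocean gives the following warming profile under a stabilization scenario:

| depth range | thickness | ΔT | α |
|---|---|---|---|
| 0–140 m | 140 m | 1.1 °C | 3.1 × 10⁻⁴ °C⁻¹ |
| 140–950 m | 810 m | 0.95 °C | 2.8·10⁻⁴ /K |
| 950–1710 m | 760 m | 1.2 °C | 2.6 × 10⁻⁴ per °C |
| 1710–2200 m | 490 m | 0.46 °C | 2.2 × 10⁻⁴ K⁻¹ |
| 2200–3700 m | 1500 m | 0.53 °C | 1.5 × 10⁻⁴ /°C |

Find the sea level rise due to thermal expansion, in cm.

140 × 1.1 × 3.1×10⁻⁴ = 0.04774 m
Layer 2: 0.95 × 2.8×10⁻⁴ × 810 = 0.21546 m
1.2 × 2.6×10⁻⁴ × 760 = 0.23712 m
Layer 4: 490 × 0.46 × 2.2×10⁻⁴ = 0.049588 m
2200–3700 m: 1.5×10⁻⁴ × 0.53 × 1500 = 0.11925 m
Δh = 0.04774 + 0.21546 + 0.23712 + 0.049588 + 0.11925 = 0.669158 m

66.9 cm of thermosteric rise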